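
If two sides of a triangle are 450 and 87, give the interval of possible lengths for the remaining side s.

363 < s < 537

By the triangle inequality, s must be less than 450 + 87 = 537 and greater than |450 − 87| = 363.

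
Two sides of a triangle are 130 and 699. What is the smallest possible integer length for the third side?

570

The third side must be strictly greater than |130 − 699| = 569.
The smallest integer above 569 is 570.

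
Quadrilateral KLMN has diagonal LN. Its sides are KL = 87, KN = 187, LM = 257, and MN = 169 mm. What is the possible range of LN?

From triangle KLN: |87 − 187| < LN < 87 + 187, i.e. 100 < LN < 274.
From triangle MLN: 88 < LN < 426.
Both must hold, so LN lies in the intersection.

100 < LN < 274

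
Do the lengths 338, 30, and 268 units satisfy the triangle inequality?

No

The longest side is 338, but the other two sum to only 298.
298 < 338, so the triangle inequality fails.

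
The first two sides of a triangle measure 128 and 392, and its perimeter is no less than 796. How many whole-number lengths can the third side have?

244

Triangle inequality: 264 < x < 520. Perimeter ≥ 796 gives x ≥ 796 − 128 − 392 = 276.
So 276 ≤ x < 520; integers 276 through 519: 244 values.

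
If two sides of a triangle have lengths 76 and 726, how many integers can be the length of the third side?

151

The third side lies in the open interval (650, 802).
Integers from 651 to 801 inclusive: 801 − 651 + 1 = 151.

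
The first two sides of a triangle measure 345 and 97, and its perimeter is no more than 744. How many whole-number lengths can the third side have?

54

Triangle inequality: 248 < x < 442. Perimeter ≤ 744 gives x ≤ 744 − 345 − 97 = 302.
So 248 < x ≤ 302; integers 249 through 302: 54 values.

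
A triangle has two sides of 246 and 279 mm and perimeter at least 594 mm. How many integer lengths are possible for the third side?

456

Triangle inequality: 33 < x < 525. Perimeter ≥ 594 gives x ≥ 594 − 246 − 279 = 69.
So 69 ≤ x < 525; integers 69 through 524: 456 values.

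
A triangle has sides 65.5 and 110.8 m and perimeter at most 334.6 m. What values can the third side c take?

45.3 < c ≤ 158.3 m

Triangle inequality alone gives 45.3 < c < 176.3.
The perimeter condition gives c ≤ 334.6 − 65.5 − 110.8 = 158.3.
Intersecting the two: 45.3 < c ≤ 158.3.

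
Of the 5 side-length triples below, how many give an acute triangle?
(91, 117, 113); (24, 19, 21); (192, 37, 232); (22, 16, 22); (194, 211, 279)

(91,117,113): 91²+113² = 21050 > 13689 = 117² → acute
(24,19,21): 19²+21² = 802 > 576 = 24² → acute
(192,37,232): 37+192 ≤ 232, not a triangle
(22,16,22): 16²+22² = 740 > 484 = 22² → acute
(194,211,279): 194²+211² = 82157 > 77841 = 279² → acute
4 of the 5 are acute.

4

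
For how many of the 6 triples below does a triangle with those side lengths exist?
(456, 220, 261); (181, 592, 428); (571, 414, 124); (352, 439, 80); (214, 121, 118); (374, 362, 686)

4

(220,261,456): 220+261 > 456 → valid
(181,428,592): 181+428 > 592 → valid
(124,414,571): 124+414 ≤ 571 → not valid
(80,352,439): 80+352 ≤ 439 → not valid
(118,121,214): 118+121 > 214 → valid
(362,374,686): 362+374 > 686 → valid
4 of the 6 triples form a triangle.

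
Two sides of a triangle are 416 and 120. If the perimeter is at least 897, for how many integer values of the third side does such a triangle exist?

Triangle inequality: 296 < x < 536. Perimeter ≥ 897 gives x ≥ 897 − 416 − 120 = 361.
So 361 ≤ x < 536; integers 361 through 535: 175 values.

175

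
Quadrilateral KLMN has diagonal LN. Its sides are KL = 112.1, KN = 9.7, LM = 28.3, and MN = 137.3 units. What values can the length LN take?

From triangle KLN: |112.1 − 9.7| < LN < 112.1 + 9.7, i.e. 102.4 < LN < 121.8.
From triangle MLN: 109.0 < LN < 165.6.
Both must hold, so LN lies in the intersection.

109.0 < LN < 121.8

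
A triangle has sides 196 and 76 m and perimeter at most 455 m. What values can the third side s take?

Triangle inequality alone gives 120 < s < 272.
The perimeter condition gives s ≤ 455 − 196 − 76 = 183.
Intersecting the two: 120 < s ≤ 183.

120 < s ≤ 183 m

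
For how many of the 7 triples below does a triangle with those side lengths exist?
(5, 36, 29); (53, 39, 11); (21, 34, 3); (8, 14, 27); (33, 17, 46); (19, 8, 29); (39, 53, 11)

(5,29,36): 5+29 ≤ 36 → not valid
(11,39,53): 11+39 ≤ 53 → not valid
(3,21,34): 3+21 ≤ 34 → not valid
(8,14,27): 8+14 ≤ 27 → not valid
(17,33,46): 17+33 > 46 → valid
(8,19,29): 8+19 ≤ 29 → not valid
(11,39,53): 11+39 ≤ 53 → not valid
1 of the 7 triples forms a triangle.

1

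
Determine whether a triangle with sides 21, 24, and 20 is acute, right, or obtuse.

acute

Compare the square of the longest side to the sum of squares of the other two: 20² + 21² = 841 > 576 = 24².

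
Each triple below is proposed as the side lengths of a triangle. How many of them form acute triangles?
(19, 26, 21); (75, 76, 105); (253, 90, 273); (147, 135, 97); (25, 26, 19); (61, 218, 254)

4

(19,26,21): 19²+21² = 802 > 676 = 26² → acute
(75,76,105): 75²+76² = 11401 > 11025 = 105² → acute
(253,90,273): 90²+253² = 72109 < 74529 = 273² → obtuse
(147,135,97): 97²+135² = 27634 > 21609 = 147² → acute
(25,26,19): 19²+25² = 986 > 676 = 26² → acute
(61,218,254): 61²+218² = 51245 < 64516 = 254² → obtuse
4 of the 6 are acute.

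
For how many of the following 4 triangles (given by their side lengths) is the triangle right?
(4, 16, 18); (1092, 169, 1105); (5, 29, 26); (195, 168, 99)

(4,16,18): 4²+16² = 272 < 324 = 18² → obtuse
(1092,169,1105): 169²+1092² = 1221025 = 1105² → right
(5,29,26): 5²+26² = 701 < 841 = 29² → obtuse
(195,168,99): 99²+168² = 38025 = 195² → right
2 of the 4 are right.

2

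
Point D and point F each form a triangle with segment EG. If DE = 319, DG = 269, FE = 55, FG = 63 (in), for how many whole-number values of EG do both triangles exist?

From triangle DEG: 50 < EG < 588.
From triangle FEG: 8 < EG < 118.
Intersection: 50 < EG < 118, so integers 51 through 117: 67 values.

67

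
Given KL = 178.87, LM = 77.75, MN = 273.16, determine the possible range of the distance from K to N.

The maximum is all hops collinear in one direction: 178.87 + 77.75 + 273.16 = 529.78.
The longest hop is 273.16; the others sum to 256.62. Folding the others back against it leaves at least 273.16 − 256.62 = 16.54.

16.54 ≤ KN ≤ 529.78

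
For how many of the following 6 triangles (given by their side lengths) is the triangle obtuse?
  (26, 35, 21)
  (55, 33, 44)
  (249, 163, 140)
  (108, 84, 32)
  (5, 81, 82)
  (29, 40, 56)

(26,35,21): 21²+26² = 1117 < 1225 = 35² → obtuse
(55,33,44): 33²+44² = 3025 = 55² → right
(249,163,140): 140²+163² = 46169 < 62001 = 249² → obtuse
(108,84,32): 32²+84² = 8080 < 11664 = 108² → obtuse
(5,81,82): 5²+81² = 6586 < 6724 = 82² → obtuse
(29,40,56): 29²+40² = 2441 < 3136 = 56² → obtuse
5 of the 6 are obtuse.

5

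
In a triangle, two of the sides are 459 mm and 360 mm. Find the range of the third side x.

By the triangle inequality, x must be less than 459 + 360 = 819 and greater than |459 − 360| = 99.

99 < x < 819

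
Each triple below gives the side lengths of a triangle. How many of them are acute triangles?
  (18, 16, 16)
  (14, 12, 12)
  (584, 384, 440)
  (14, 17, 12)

(18,16,16): 16²+16² = 512 > 324 = 18² → acute
(14,12,12): 12²+12² = 288 > 196 = 14² → acute
(584,384,440): 384²+440² = 341056 = 584² → right
(14,17,12): 12²+14² = 340 > 289 = 17² → acute
3 of the 4 are acute.

3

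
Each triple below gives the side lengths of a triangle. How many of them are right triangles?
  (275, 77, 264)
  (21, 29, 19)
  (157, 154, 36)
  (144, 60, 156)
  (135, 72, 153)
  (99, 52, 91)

3

(275,77,264): 77²+264² = 75625 = 275² → right
(21,29,19): 19²+21² = 802 < 841 = 29² → obtuse
(157,154,36): 36²+154² = 25012 > 24649 = 157² → acute
(144,60,156): 60²+144² = 24336 = 156² → right
(135,72,153): 72²+135² = 23409 = 153² → right
(99,52,91): 52²+91² = 10985 > 9801 = 99² → acute
3 of the 6 are right.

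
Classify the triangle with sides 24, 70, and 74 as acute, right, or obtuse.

right

Compare the square of the longest side to the sum of squares of the other two: 24² + 70² = 5476 = 74².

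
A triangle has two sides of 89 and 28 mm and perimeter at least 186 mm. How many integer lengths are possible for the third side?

Triangle inequality: 61 < x < 117. Perimeter ≥ 186 gives x ≥ 186 − 89 − 28 = 69.
So 69 ≤ x < 117; integers 69 through 116: 48 values.

48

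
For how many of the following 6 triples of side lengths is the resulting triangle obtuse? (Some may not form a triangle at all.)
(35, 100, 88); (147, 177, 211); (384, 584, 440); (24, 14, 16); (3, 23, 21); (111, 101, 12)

(35,100,88): 35²+88² = 8969 < 10000 = 100² → obtuse
(147,177,211): 147²+177² = 52938 > 44521 = 211² → acute
(384,584,440): 384²+440² = 341056 = 584² → right
(24,14,16): 14²+16² = 452 < 576 = 24² → obtuse
(3,23,21): 3²+21² = 450 < 529 = 23² → obtuse
(111,101,12): 12²+101² = 10345 < 12321 = 111² → obtuse
4 of the 6 are obtuse.

4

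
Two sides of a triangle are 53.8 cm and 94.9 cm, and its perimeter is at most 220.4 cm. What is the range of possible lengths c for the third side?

Triangle inequality alone gives 41.1 < c < 148.7.
The perimeter condition gives c ≤ 220.4 − 53.8 − 94.9 = 71.7.
Intersecting the two: 41.1 < c ≤ 71.7.

41.1 < c ≤ 71.7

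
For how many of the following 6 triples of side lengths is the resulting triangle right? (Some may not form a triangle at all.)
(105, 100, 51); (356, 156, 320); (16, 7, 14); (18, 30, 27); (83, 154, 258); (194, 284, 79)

1

(105,100,51): 51²+100² = 12601 > 11025 = 105² → acute
(356,156,320): 156²+320² = 126736 = 356² → right
(16,7,14): 7²+14² = 245 < 256 = 16² → obtuse
(18,30,27): 18²+27² = 1053 > 900 = 30² → acute
(83,154,258): 83+154 ≤ 258, not a triangle
(194,284,79): 79+194 ≤ 284, not a triangle
1 of the 6 is right.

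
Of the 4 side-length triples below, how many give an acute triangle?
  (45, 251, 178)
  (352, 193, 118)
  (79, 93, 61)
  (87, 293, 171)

1

(45,251,178): 45+178 ≤ 251, not a triangle
(352,193,118): 118+193 ≤ 352, not a triangle
(79,93,61): 61²+79² = 9962 > 8649 = 93² → acute
(87,293,171): 87+171 ≤ 293, not a triangle
1 of the 4 is acute.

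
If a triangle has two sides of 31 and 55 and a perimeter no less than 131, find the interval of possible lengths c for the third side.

Triangle inequality alone gives 24 < c < 86.
The perimeter condition gives c ≥ 131 − 31 − 55 = 45.
Intersecting the two: 45 ≤ c < 86.

45 ≤ c < 86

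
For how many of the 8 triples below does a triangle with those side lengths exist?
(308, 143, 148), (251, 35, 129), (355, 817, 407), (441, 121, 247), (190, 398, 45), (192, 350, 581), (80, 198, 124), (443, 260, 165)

1

(143,148,308): 143+148 ≤ 308 → not valid
(35,129,251): 35+129 ≤ 251 → not valid
(355,407,817): 355+407 ≤ 817 → not valid
(121,247,441): 121+247 ≤ 441 → not valid
(45,190,398): 45+190 ≤ 398 → not valid
(192,350,581): 192+350 ≤ 581 → not valid
(80,124,198): 80+124 > 198 → valid
(165,260,443): 165+260 ≤ 443 → not valid
1 of the 8 triples forms a triangle.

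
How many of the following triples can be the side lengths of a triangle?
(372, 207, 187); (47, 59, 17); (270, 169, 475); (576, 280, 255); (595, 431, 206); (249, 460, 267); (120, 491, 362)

(187,207,372): 187+207 > 372 → valid
(17,47,59): 17+47 > 59 → valid
(169,270,475): 169+270 ≤ 475 → not valid
(255,280,576): 255+280 ≤ 576 → not valid
(206,431,595): 206+431 > 595 → valid
(249,267,460): 249+267 > 460 → valid
(120,362,491): 120+362 ≤ 491 → not valid
4 of the 7 triples form a triangle.

4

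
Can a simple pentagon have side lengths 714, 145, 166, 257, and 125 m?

For a pentagon, each side must be shorter than the sum of the others.
Here the longest side is 714, but the remaining 4 sides sum to only 693.

No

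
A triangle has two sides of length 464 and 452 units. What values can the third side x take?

By the triangle inequality, x must be less than 464 + 452 = 916 and greater than |464 − 452| = 12.

12 < x < 916 (units)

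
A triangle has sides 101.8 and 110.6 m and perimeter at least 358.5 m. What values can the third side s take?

146.1 ≤ s < 212.4

Triangle inequality alone gives 8.8 < s < 212.4.
The perimeter condition gives s ≥ 358.5 − 101.8 − 110.6 = 146.1.
Intersecting the two: 146.1 ≤ s < 212.4.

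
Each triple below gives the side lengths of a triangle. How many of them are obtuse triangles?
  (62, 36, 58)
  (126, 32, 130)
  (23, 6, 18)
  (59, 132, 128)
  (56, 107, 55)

2

(62,36,58): 36²+58² = 4660 > 3844 = 62² → acute
(126,32,130): 32²+126² = 16900 = 130² → right
(23,6,18): 6²+18² = 360 < 529 = 23² → obtuse
(59,132,128): 59²+128² = 19865 > 17424 = 132² → acute
(56,107,55): 55²+56² = 6161 < 11449 = 107² → obtuse
2 of the 5 are obtuse.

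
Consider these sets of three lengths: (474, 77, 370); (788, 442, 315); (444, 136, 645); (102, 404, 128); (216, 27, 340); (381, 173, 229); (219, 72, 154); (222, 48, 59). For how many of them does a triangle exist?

(77,370,474): 77+370 ≤ 474 → not valid
(315,442,788): 315+442 ≤ 788 → not valid
(136,444,645): 136+444 ≤ 645 → not valid
(102,128,404): 102+128 ≤ 404 → not valid
(27,216,340): 27+216 ≤ 340 → not valid
(173,229,381): 173+229 > 381 → valid
(72,154,219): 72+154 > 219 → valid
(48,59,222): 48+59 ≤ 222 → not valid
2 of the 8 triples form a triangle.

2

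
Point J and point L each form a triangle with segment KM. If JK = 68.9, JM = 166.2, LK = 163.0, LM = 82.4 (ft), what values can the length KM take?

97.3 < KM < 235.1

From triangle JKM: |68.9 − 166.2| < KM < 68.9 + 166.2, i.e. 97.3 < KM < 235.1.
From triangle LKM: 80.6 < KM < 245.4.
Both must hold, so KM lies in the intersection.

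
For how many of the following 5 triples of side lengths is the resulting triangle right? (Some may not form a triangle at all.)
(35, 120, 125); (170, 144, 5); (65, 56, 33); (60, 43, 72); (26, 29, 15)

2

(35,120,125): 35²+120² = 15625 = 125² → right
(170,144,5): 5+144 ≤ 170, not a triangle
(65,56,33): 33²+56² = 4225 = 65² → right
(60,43,72): 43²+60² = 5449 > 5184 = 72² → acute
(26,29,15): 15²+26² = 901 > 841 = 29² → acute
2 of the 5 are right.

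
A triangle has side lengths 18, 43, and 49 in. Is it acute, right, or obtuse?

Compare the square of the longest side to the sum of squares of the other two: 18² + 43² = 2173 < 2401 = 49².

obtuse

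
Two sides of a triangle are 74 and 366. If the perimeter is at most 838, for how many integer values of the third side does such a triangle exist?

106

Triangle inequality: 292 < x < 440. Perimeter ≤ 838 gives x ≤ 838 − 74 − 366 = 398.
So 292 < x ≤ 398; integers 293 through 398: 106 values.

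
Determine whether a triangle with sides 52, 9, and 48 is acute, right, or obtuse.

Compare the square of the longest side to the sum of squares of the other two: 9² + 48² = 2385 < 2704 = 52².

obtuse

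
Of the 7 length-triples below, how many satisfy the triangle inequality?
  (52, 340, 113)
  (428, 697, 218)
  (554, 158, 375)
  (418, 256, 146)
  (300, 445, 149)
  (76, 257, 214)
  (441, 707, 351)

(52,113,340): 52+113 ≤ 340 → not valid
(218,428,697): 218+428 ≤ 697 → not valid
(158,375,554): 158+375 ≤ 554 → not valid
(146,256,418): 146+256 ≤ 418 → not valid
(149,300,445): 149+300 > 445 → valid
(76,214,257): 76+214 > 257 → valid
(351,441,707): 351+441 > 707 → valid
3 of the 7 triples form a triangle.

3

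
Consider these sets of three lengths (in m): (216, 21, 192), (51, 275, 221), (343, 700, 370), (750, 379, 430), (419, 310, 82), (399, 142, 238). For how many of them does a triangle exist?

(21,192,216): 21+192 ≤ 216 → not valid
(51,221,275): 51+221 ≤ 275 → not valid
(343,370,700): 343+370 > 700 → valid
(379,430,750): 379+430 > 750 → valid
(82,310,419): 82+310 ≤ 419 → not valid
(142,238,399): 142+238 ≤ 399 → not valid
2 of the 6 triples form a triangle.

2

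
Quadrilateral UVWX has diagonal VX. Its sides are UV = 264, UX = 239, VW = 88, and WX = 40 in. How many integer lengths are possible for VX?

From triangle UVX: 25 < VX < 503.
From triangle WVX: 48 < VX < 128.
Intersection: 48 < VX < 128, so integers 49 through 127: 79 values.

79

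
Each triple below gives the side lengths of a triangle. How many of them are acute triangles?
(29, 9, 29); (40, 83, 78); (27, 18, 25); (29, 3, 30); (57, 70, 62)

(29,9,29): 9²+29² = 922 > 841 = 29² → acute
(40,83,78): 40²+78² = 7684 > 6889 = 83² → acute
(27,18,25): 18²+25² = 949 > 729 = 27² → acute
(29,3,30): 3²+29² = 850 < 900 = 30² → obtuse
(57,70,62): 57²+62² = 7093 > 4900 = 70² → acute
4 of the 5 are acute.

4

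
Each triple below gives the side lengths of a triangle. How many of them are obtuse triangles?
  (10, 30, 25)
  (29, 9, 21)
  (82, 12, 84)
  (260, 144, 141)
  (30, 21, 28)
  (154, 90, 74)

5

(10,30,25): 10²+25² = 725 < 900 = 30² → obtuse
(29,9,21): 9²+21² = 522 < 841 = 29² → obtuse
(82,12,84): 12²+82² = 6868 < 7056 = 84² → obtuse
(260,144,141): 141²+144² = 40617 < 67600 = 260² → obtuse
(30,21,28): 21²+28² = 1225 > 900 = 30² → acute
(154,90,74): 74²+90² = 13576 < 23716 = 154² → obtuse
5 of the 6 are obtuse.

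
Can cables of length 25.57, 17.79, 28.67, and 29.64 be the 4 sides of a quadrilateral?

A quadrilateral exists iff every side is shorter than the sum of the others — equivalently, the longest side is less than the sum of the rest.
Longest side 29.64 < 72.03 (sum of the remaining 3), so yes.

Yes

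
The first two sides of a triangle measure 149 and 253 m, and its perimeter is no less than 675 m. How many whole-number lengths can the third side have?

Triangle inequality: 104 < x < 402. Perimeter ≥ 675 gives x ≥ 675 − 149 − 253 = 273.
So 273 ≤ x < 402; integers 273 through 401: 129 values.

129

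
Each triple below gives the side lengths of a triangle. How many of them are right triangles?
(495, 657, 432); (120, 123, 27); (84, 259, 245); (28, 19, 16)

(495,657,432): 432²+495² = 431649 = 657² → right
(120,123,27): 27²+120² = 15129 = 123² → right
(84,259,245): 84²+245² = 67081 = 259² → right
(28,19,16): 16²+19² = 617 < 784 = 28² → obtuse
3 of the 4 are right.

3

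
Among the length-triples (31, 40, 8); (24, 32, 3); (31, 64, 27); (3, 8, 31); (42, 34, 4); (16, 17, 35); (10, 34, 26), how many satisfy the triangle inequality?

1

(8,31,40): 8+31 ≤ 40 → not valid
(3,24,32): 3+24 ≤ 32 → not valid
(27,31,64): 27+31 ≤ 64 → not valid
(3,8,31): 3+8 ≤ 31 → not valid
(4,34,42): 4+34 ≤ 42 → not valid
(16,17,35): 16+17 ≤ 35 → not valid
(10,26,34): 10+26 > 34 → valid
1 of the 7 triples forms a triangle.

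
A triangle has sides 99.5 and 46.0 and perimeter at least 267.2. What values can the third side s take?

Triangle inequality alone gives 53.5 < s < 145.5.
The perimeter condition gives s ≥ 267.2 − 99.5 − 46.0 = 121.7.
Intersecting the two: 121.7 ≤ s < 145.5.

121.7 ≤ s < 145.5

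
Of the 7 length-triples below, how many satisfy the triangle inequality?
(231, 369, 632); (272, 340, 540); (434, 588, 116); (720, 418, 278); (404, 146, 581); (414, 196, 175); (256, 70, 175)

1

(231,369,632): 231+369 ≤ 632 → not valid
(272,340,540): 272+340 > 540 → valid
(116,434,588): 116+434 ≤ 588 → not valid
(278,418,720): 278+418 ≤ 720 → not valid
(146,404,581): 146+404 ≤ 581 → not valid
(175,196,414): 175+196 ≤ 414 → not valid
(70,175,256): 70+175 ≤ 256 → not valid
1 of the 7 triples forms a triangle.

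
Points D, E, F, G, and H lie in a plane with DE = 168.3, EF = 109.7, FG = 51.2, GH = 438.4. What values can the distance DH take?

109.2 ≤ DH ≤ 767.6

The maximum is all hops collinear in one direction: 168.3 + 109.7 + 51.2 + 438.4 = 767.6.
The longest hop is 438.4; the others sum to 329.2. Folding the others back against it leaves at least 438.4 − 329.2 = 109.2.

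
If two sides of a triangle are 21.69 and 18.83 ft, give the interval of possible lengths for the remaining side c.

By the triangle inequality, c must be less than 21.69 + 18.83 = 40.52 and greater than |21.69 − 18.83| = 2.86.

2.86 < c < 40.52 (ft)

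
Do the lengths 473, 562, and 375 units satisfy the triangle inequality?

The longest side is 562, and the other two sum to 848.
Since 848 > 562, the triangle inequality holds.

Yes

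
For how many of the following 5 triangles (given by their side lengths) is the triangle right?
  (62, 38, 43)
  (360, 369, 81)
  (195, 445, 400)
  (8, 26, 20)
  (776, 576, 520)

3

(62,38,43): 38²+43² = 3293 < 3844 = 62² → obtuse
(360,369,81): 81²+360² = 136161 = 369² → right
(195,445,400): 195²+400² = 198025 = 445² → right
(8,26,20): 8²+20² = 464 < 676 = 26² → obtuse
(776,576,520): 520²+576² = 602176 = 776² → right
3 of the 5 are right.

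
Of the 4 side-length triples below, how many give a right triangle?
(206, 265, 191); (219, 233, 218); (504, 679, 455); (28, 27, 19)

(206,265,191): 191²+206² = 78917 > 70225 = 265² → acute
(219,233,218): 218²+219² = 95485 > 54289 = 233² → acute
(504,679,455): 455²+504² = 461041 = 679² → right
(28,27,19): 19²+27² = 1090 > 784 = 28² → acute
1 of the 4 is right.

1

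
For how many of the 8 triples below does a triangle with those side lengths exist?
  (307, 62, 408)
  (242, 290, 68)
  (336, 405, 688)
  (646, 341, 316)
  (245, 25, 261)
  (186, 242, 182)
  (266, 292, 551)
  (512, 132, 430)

(62,307,408): 62+307 ≤ 408 → not valid
(68,242,290): 68+242 > 290 → valid
(336,405,688): 336+405 > 688 → valid
(316,341,646): 316+341 > 646 → valid
(25,245,261): 25+245 > 261 → valid
(182,186,242): 182+186 > 242 → valid
(266,292,551): 266+292 > 551 → valid
(132,430,512): 132+430 > 512 → valid
7 of the 8 triples form a triangle.

7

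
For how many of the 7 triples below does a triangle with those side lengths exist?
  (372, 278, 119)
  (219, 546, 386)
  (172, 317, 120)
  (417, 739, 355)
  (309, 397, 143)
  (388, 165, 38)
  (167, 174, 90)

(119,278,372): 119+278 > 372 → valid
(219,386,546): 219+386 > 546 → valid
(120,172,317): 120+172 ≤ 317 → not valid
(355,417,739): 355+417 > 739 → valid
(143,309,397): 143+309 > 397 → valid
(38,165,388): 38+165 ≤ 388 → not valid
(90,167,174): 90+167 > 174 → valid
5 of the 7 triples form a triangle.

5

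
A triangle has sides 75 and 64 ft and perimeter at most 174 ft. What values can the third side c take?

Triangle inequality alone gives 11 < c < 139.
The perimeter condition gives c ≤ 174 − 75 − 64 = 35.
Intersecting the two: 11 < c ≤ 35.

11 < c ≤ 35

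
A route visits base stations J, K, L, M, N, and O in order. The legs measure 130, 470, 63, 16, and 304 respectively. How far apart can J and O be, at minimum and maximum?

The maximum is all hops collinear in one direction: 130 + 470 + 63 + 16 + 304 = 983.
The longest hop is 470; the others sum to 513. Since 470 ≤ 513, the path can fold back on itself completely, so the minimum distance is 0.

0 ≤ JO ≤ 983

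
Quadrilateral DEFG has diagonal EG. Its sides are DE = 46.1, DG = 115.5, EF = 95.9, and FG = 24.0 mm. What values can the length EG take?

71.9 < EG < 119.9

From triangle DEG: |46.1 − 115.5| < EG < 46.1 + 115.5, i.e. 69.4 < EG < 161.6.
From triangle FEG: 71.9 < EG < 119.9.
Both must hold, so EG lies in the intersection.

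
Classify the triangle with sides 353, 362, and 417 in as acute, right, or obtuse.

acute

Compare the square of the longest side to the sum of squares of the other two: 353² + 362² = 255653 > 173889 = 417².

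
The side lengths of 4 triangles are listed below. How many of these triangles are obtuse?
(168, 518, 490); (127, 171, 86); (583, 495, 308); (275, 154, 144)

(168,518,490): 168²+490² = 268324 = 518² → right
(127,171,86): 86²+127² = 23525 < 29241 = 171² → obtuse
(583,495,308): 308²+495² = 339889 = 583² → right
(275,154,144): 144²+154² = 44452 < 75625 = 275² → obtuse
2 of the 4 are obtuse.

2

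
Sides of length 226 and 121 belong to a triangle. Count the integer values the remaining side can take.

241

The third side lies in the open interval (105, 347).
Integers from 106 to 346 inclusive: 346 − 106 + 1 = 241.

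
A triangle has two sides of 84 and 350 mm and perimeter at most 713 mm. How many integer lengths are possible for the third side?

Triangle inequality: 266 < x < 434. Perimeter ≤ 713 gives x ≤ 713 − 84 − 350 = 279.
So 266 < x ≤ 279; integers 267 through 279: 13 values.

13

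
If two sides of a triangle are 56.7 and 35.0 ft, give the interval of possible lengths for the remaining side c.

By the triangle inequality, c must be less than 56.7 + 35.0 = 91.7 and greater than |56.7 − 35.0| = 21.7.

21.7 < c < 91.7 (ft)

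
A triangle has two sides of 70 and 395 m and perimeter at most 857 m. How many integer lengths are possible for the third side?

67

Triangle inequality: 325 < x < 465. Perimeter ≤ 857 gives x ≤ 857 − 70 − 395 = 392.
So 325 < x ≤ 392; integers 326 through 392: 67 values.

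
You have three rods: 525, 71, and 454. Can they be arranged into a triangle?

The two shorter sides sum to 525, exactly equal to the longest side 525.
That gives only a degenerate (flat) triangle — the inequality must be strict.

No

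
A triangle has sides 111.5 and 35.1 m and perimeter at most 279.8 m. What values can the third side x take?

76.4 < x ≤ 133.2

Triangle inequality alone gives 76.4 < x < 146.6.
The perimeter condition gives x ≤ 279.8 − 111.5 − 35.1 = 133.2.
Intersecting the two: 76.4 < x ≤ 133.2.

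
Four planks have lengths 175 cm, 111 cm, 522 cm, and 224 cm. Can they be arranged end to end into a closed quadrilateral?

For a quadrilateral, each side must be shorter than the sum of the others.
Here the longest side is 522, but the remaining 3 sides sum to only 510.

No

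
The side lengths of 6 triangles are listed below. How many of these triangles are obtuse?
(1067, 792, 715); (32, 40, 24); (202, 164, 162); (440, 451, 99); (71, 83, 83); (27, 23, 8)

(1067,792,715): 715²+792² = 1138489 = 1067² → right
(32,40,24): 24²+32² = 1600 = 40² → right
(202,164,162): 162²+164² = 53140 > 40804 = 202² → acute
(440,451,99): 99²+440² = 203401 = 451² → right
(71,83,83): 71²+83² = 11930 > 6889 = 83² → acute
(27,23,8): 8²+23² = 593 < 729 = 27² → obtuse
1 of the 6 is obtuse.

1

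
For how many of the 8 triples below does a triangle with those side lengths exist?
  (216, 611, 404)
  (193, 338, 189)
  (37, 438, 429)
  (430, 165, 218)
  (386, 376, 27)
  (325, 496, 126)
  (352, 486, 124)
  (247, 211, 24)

4

(216,404,611): 216+404 > 611 → valid
(189,193,338): 189+193 > 338 → valid
(37,429,438): 37+429 > 438 → valid
(165,218,430): 165+218 ≤ 430 → not valid
(27,376,386): 27+376 > 386 → valid
(126,325,496): 126+325 ≤ 496 → not valid
(124,352,486): 124+352 ≤ 486 → not valid
(24,211,247): 24+211 ≤ 247 → not valid
4 of the 8 triples form a triangle.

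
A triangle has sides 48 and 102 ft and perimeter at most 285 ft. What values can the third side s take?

54 < s ≤ 135

Triangle inequality alone gives 54 < s < 150.
The perimeter condition gives s ≤ 285 − 48 − 102 = 135.
Intersecting the two: 54 < s ≤ 135.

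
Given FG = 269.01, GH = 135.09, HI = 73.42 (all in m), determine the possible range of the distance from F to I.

The maximum is all hops collinear in one direction: 269.01 + 135.09 + 73.42 = 477.52.
The longest hop is 269.01; the others sum to 208.51. Folding the others back against it leaves at least 269.01 − 208.51 = 60.50.

60.50 ≤ FI ≤ 477.52 m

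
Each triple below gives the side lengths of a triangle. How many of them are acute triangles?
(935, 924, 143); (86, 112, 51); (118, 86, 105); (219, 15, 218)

1

(935,924,143): 143²+924² = 874225 = 935² → right
(86,112,51): 51²+86² = 9997 < 12544 = 112² → obtuse
(118,86,105): 86²+105² = 18421 > 13924 = 118² → acute
(219,15,218): 15²+218² = 47749 < 47961 = 219² → obtuse
1 of the 4 is acute.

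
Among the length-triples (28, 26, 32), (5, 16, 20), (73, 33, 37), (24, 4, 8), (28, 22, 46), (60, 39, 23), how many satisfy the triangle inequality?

(26,28,32): 26+28 > 32 → valid
(5,16,20): 5+16 > 20 → valid
(33,37,73): 33+37 ≤ 73 → not valid
(4,8,24): 4+8 ≤ 24 → not valid
(22,28,46): 22+28 > 46 → valid
(23,39,60): 23+39 > 60 → valid
4 of the 6 triples form a triangle.

4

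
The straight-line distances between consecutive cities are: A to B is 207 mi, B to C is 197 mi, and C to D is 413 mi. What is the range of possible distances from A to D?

9 ≤ AD ≤ 817 mi

The maximum is all hops collinear in one direction: 207 + 197 + 413 = 817.
The longest hop is 413; the others sum to 404. Folding the others back against it leaves at least 413 − 404 = 9.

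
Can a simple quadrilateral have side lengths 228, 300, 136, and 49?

Yes

A quadrilateral exists iff every side is shorter than the sum of the others — equivalently, the longest side is less than the sum of the rest.
Longest side 300 < 413 (sum of the remaining 3), so yes.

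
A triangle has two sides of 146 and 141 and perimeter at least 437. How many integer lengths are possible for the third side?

Triangle inequality: 5 < x < 287. Perimeter ≥ 437 gives x ≥ 437 − 146 − 141 = 150.
So 150 ≤ x < 287; integers 150 through 286: 137 values.

137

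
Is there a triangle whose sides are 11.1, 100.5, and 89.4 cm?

The two shorter sides sum to 100.5, exactly equal to the longest side 100.5.
That gives only a degenerate (flat) triangle — the inequality must be strict.

No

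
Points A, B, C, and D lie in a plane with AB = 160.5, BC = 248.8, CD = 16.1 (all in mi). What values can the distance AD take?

The maximum is all hops collinear in one direction: 160.5 + 248.8 + 16.1 = 425.4.
The longest hop is 248.8; the others sum to 176.6. Folding the others back against it leaves at least 248.8 − 176.6 = 72.2.

72.2 ≤ AD ≤ 425.4 mi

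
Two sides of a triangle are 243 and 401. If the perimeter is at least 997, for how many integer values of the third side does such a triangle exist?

Triangle inequality: 158 < x < 644. Perimeter ≥ 997 gives x ≥ 997 − 243 − 401 = 353.
So 353 ≤ x < 644; integers 353 through 643: 291 values.

291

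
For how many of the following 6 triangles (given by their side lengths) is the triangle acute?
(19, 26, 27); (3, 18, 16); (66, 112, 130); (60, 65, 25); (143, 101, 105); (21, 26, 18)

(19,26,27): 19²+26² = 1037 > 729 = 27² → acute
(3,18,16): 3²+16² = 265 < 324 = 18² → obtuse
(66,112,130): 66²+112² = 16900 = 130² → right
(60,65,25): 25²+60² = 4225 = 65² → right
(143,101,105): 101²+105² = 21226 > 20449 = 143² → acute
(21,26,18): 18²+21² = 765 > 676 = 26² → acute
3 of the 6 are acute.

3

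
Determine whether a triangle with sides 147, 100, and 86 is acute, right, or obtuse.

obtuse

Compare the square of the longest side to the sum of squares of the other two: 86² + 100² = 17396 < 21609 = 147².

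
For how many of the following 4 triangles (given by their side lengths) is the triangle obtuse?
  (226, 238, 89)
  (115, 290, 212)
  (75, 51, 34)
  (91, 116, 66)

3

(226,238,89): 89²+226² = 58997 > 56644 = 238² → acute
(115,290,212): 115²+212² = 58169 < 84100 = 290² → obtuse
(75,51,34): 34²+51² = 3757 < 5625 = 75² → obtuse
(91,116,66): 66²+91² = 12637 < 13456 = 116² → obtuse
3 of the 4 are obtuse.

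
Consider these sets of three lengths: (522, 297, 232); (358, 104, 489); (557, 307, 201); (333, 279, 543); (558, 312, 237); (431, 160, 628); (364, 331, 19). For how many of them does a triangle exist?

(232,297,522): 232+297 > 522 → valid
(104,358,489): 104+358 ≤ 489 → not valid
(201,307,557): 201+307 ≤ 557 → not valid
(279,333,543): 279+333 > 543 → valid
(237,312,558): 237+312 ≤ 558 → not valid
(160,431,628): 160+431 ≤ 628 → not valid
(19,331,364): 19+331 ≤ 364 → not valid
2 of the 7 triples form a triangle.

2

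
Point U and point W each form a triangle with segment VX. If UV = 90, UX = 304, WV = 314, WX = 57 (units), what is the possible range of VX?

257 < VX < 371

From triangle UVX: |90 − 304| < VX < 90 + 304, i.e. 214 < VX < 394.
From triangle WVX: 257 < VX < 371.
Both must hold, so VX lies in the intersection.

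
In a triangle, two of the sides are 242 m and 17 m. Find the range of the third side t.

225 < t < 259 (m)

By the triangle inequality, t must be less than 242 + 17 = 259 and greater than |242 − 17| = 225.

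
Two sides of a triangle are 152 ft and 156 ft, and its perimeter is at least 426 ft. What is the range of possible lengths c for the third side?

118 ≤ c < 308 ft

Triangle inequality alone gives 4 < c < 308.
The perimeter condition gives c ≥ 426 − 152 − 156 = 118.
Intersecting the two: 118 ≤ c < 308.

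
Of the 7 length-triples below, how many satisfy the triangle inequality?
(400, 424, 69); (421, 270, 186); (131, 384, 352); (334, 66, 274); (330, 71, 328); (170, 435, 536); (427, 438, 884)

(69,400,424): 69+400 > 424 → valid
(186,270,421): 186+270 > 421 → valid
(131,352,384): 131+352 > 384 → valid
(66,274,334): 66+274 > 334 → valid
(71,328,330): 71+328 > 330 → valid
(170,435,536): 170+435 > 536 → valid
(427,438,884): 427+438 ≤ 884 → not valid
6 of the 7 triples form a triangle.

6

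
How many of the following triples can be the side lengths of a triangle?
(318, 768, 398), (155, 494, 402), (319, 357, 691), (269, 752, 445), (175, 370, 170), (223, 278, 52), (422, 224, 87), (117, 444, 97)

1

(318,398,768): 318+398 ≤ 768 → not valid
(155,402,494): 155+402 > 494 → valid
(319,357,691): 319+357 ≤ 691 → not valid
(269,445,752): 269+445 ≤ 752 → not valid
(170,175,370): 170+175 ≤ 370 → not valid
(52,223,278): 52+223 ≤ 278 → not valid
(87,224,422): 87+224 ≤ 422 → not valid
(97,117,444): 97+117 ≤ 444 → not valid
1 of the 8 triples forms a triangle.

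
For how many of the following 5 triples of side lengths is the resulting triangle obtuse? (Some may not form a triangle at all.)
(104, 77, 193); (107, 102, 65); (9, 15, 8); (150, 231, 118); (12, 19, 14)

3

(104,77,193): 77+104 ≤ 193, not a triangle
(107,102,65): 65²+102² = 14629 > 11449 = 107² → acute
(9,15,8): 8²+9² = 145 < 225 = 15² → obtuse
(150,231,118): 118²+150² = 36424 < 53361 = 231² → obtuse
(12,19,14): 12²+14² = 340 < 361 = 19² → obtuse
3 of the 5 are obtuse.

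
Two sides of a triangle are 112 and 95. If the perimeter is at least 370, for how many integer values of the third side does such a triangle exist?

Triangle inequality: 17 < x < 207. Perimeter ≥ 370 gives x ≥ 370 − 112 − 95 = 163.
So 163 ≤ x < 207; integers 163 through 206: 44 values.

44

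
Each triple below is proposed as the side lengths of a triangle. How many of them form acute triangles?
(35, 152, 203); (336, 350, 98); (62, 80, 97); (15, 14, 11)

2

(35,152,203): 35+152 ≤ 203, not a triangle
(336,350,98): 98²+336² = 122500 = 350² → right
(62,80,97): 62²+80² = 10244 > 9409 = 97² → acute
(15,14,11): 11²+14² = 317 > 225 = 15² → acute
2 of the 4 are acute.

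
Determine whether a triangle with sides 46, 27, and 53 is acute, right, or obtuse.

acute

Compare the square of the longest side to the sum of squares of the other two: 27² + 46² = 2845 > 2809 = 53².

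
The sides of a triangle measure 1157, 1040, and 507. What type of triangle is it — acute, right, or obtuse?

right

Compare the square of the longest side to the sum of squares of the other two: 507² + 1040² = 1338649 = 1157².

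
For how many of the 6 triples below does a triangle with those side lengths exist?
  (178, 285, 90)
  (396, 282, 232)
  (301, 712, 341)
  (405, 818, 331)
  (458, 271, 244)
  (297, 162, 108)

2

(90,178,285): 90+178 ≤ 285 → not valid
(232,282,396): 232+282 > 396 → valid
(301,341,712): 301+341 ≤ 712 → not valid
(331,405,818): 331+405 ≤ 818 → not valid
(244,271,458): 244+271 > 458 → valid
(108,162,297): 108+162 ≤ 297 → not valid
2 of the 6 triples form a triangle.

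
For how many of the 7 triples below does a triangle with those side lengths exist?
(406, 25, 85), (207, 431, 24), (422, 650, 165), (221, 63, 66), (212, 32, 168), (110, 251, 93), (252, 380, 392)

(25,85,406): 25+85 ≤ 406 → not valid
(24,207,431): 24+207 ≤ 431 → not valid
(165,422,650): 165+422 ≤ 650 → not valid
(63,66,221): 63+66 ≤ 221 → not valid
(32,168,212): 32+168 ≤ 212 → not valid
(93,110,251): 93+110 ≤ 251 → not valid
(252,380,392): 252+380 > 392 → valid
1 of the 7 triples forms a triangle.

1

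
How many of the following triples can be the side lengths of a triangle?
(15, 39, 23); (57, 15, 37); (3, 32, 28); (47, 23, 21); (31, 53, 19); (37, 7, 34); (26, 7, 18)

1

(15,23,39): 15+23 ≤ 39 → not valid
(15,37,57): 15+37 ≤ 57 → not valid
(3,28,32): 3+28 ≤ 32 → not valid
(21,23,47): 21+23 ≤ 47 → not valid
(19,31,53): 19+31 ≤ 53 → not valid
(7,34,37): 7+34 > 37 → valid
(7,18,26): 7+18 ≤ 26 → not valid
1 of the 7 triples forms a triangle.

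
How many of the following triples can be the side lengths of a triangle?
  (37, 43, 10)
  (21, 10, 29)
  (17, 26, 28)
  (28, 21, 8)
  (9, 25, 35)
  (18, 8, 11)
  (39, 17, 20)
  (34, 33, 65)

6

(10,37,43): 10+37 > 43 → valid
(10,21,29): 10+21 > 29 → valid
(17,26,28): 17+26 > 28 → valid
(8,21,28): 8+21 > 28 → valid
(9,25,35): 9+25 ≤ 35 → not valid
(8,11,18): 8+11 > 18 → valid
(17,20,39): 17+20 ≤ 39 → not valid
(33,34,65): 33+34 > 65 → valid
6 of the 8 triples form a triangle.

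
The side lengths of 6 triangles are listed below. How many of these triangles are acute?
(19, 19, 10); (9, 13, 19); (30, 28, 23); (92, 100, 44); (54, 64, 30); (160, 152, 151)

(19,19,10): 10²+19² = 461 > 361 = 19² → acute
(9,13,19): 9²+13² = 250 < 361 = 19² → obtuse
(30,28,23): 23²+28² = 1313 > 900 = 30² → acute
(92,100,44): 44²+92² = 10400 > 10000 = 100² → acute
(54,64,30): 30²+54² = 3816 < 4096 = 64² → obtuse
(160,152,151): 151²+152² = 45905 > 25600 = 160² → acute
4 of the 6 are acute.

4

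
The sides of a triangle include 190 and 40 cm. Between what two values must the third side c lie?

150 < c < 230

By the triangle inequality, c must be less than 190 + 40 = 230 and greater than |190 − 40| = 150.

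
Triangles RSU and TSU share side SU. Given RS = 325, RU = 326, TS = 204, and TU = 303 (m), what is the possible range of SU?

From triangle RSU: |325 − 326| < SU < 325 + 326, i.e. 1 < SU < 651.
From triangle TSU: 99 < SU < 507.
Both must hold, so SU lies in the intersection.

99 < SU < 507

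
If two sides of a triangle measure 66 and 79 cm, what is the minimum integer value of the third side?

The third side must be strictly greater than |66 − 79| = 13.
The smallest integer above 13 is 14.

14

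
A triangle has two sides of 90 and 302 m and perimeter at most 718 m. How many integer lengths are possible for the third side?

Triangle inequality: 212 < x < 392. Perimeter ≤ 718 gives x ≤ 718 − 90 − 302 = 326.
So 212 < x ≤ 326; integers 213 through 326: 114 values.

114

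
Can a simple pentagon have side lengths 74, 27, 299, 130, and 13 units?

For a pentagon, each side must be shorter than the sum of the others.
Here the longest side is 299, but the remaining 4 sides sum to only 244.

No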